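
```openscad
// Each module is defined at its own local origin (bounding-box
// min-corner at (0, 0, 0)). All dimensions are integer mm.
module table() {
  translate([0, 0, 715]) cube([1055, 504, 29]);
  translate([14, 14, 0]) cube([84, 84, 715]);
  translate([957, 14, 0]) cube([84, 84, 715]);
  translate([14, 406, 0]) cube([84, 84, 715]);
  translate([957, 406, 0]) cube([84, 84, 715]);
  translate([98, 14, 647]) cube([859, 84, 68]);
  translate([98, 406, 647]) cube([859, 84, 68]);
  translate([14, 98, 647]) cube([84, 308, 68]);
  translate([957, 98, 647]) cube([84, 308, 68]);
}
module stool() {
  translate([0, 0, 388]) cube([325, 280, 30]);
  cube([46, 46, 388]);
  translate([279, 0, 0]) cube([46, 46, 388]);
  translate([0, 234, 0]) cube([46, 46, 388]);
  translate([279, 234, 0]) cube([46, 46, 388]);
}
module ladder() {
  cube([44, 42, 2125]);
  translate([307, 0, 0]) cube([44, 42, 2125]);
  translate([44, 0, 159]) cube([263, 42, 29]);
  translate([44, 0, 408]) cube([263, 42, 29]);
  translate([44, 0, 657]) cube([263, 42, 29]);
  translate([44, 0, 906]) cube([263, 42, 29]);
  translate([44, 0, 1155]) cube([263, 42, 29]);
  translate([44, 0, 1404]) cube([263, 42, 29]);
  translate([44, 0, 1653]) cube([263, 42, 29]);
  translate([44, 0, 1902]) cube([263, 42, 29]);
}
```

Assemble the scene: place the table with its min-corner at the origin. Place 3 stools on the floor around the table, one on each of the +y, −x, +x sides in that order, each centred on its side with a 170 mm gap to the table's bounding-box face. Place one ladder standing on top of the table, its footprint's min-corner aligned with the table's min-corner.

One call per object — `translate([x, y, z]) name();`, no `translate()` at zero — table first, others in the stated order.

table();
translate([365, 674, 0]) stool();
translate([-495, 112, 0]) stool();
translate([1225, 112, 0]) stool();
translate([0, 0, 744]) ladder();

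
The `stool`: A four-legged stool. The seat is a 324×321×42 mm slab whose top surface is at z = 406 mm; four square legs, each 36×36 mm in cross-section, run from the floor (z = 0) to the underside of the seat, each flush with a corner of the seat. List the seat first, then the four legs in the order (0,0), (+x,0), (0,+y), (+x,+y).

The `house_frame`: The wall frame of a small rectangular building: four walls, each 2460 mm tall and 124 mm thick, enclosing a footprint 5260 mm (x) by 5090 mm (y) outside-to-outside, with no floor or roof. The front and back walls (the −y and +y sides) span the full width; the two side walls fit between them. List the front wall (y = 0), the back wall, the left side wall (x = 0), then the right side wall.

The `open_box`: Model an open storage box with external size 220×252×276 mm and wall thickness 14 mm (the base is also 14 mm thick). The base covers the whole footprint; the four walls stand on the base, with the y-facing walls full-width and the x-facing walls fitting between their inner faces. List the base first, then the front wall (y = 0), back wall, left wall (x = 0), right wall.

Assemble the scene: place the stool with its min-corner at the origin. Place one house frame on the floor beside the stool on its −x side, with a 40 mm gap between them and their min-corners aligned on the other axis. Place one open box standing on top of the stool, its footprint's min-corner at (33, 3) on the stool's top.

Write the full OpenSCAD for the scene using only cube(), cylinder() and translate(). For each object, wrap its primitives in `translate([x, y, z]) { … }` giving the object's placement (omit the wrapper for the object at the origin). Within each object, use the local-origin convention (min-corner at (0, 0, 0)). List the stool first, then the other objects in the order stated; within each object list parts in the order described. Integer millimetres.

translate([0, 0, 364]) cube([324, 321, 42]);
cube([36, 36, 364]);
translate([288, 0, 0]) cube([36, 36, 364]);
translate([0, 285, 0]) cube([36, 36, 364]);
translate([288, 285, 0]) cube([36, 36, 364]);
translate([-5300, 0, 0]) {
  cube([5260, 124, 2460]);
  translate([0, 4966, 0]) cube([5260, 124, 2460]);
  translate([0, 124, 0]) cube([124, 4842, 2460]);
  translate([5136, 124, 0]) cube([124, 4842, 2460]);
}
translate([33, 3, 406]) {
  cube([220, 252, 14]);
  translate([0, 0, 14]) cube([220, 14, 262]);
  translate([0, 238, 14]) cube([220, 14, 262]);
  translate([0, 14, 14]) cube([14, 224, 262]);
  translate([206, 14, 14]) cube([14, 224, 262]);
}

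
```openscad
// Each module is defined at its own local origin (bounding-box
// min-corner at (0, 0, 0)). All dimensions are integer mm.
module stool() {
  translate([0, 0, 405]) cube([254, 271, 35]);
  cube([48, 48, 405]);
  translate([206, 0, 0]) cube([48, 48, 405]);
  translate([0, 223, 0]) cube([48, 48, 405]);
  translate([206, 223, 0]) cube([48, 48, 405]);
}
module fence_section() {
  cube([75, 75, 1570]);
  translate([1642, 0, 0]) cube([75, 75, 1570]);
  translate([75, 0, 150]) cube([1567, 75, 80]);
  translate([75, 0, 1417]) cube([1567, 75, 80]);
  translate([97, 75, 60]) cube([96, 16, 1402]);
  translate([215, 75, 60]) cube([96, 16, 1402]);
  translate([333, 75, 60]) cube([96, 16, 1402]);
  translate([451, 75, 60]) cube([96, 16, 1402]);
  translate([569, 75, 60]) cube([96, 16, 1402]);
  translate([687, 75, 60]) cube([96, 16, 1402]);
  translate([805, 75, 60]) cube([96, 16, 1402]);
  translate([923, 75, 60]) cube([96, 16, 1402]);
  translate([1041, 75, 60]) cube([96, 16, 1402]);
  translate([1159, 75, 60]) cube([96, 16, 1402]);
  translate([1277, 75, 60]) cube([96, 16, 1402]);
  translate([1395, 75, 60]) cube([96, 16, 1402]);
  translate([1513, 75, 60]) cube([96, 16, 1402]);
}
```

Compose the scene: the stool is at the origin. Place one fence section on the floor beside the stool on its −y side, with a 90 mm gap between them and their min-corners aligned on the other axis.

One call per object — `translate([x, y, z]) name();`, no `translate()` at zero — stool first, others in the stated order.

stool();
translate([0, -181, 0]) fence_section();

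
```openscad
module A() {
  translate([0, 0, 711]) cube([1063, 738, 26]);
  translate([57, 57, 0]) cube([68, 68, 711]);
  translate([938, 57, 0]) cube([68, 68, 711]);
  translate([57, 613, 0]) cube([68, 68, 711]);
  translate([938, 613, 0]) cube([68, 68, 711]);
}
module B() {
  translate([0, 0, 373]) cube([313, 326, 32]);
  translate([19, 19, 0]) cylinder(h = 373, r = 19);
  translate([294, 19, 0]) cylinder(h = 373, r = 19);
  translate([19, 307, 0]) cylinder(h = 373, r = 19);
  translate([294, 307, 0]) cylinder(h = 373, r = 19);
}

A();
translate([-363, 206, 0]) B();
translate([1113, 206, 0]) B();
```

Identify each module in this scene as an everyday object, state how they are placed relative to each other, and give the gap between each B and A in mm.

A is a table. B is a stool. Two stools sit around the table at the −x, +x sides. The gap between each stool and the table is 50 mm.

Each stool's nearest face is 50 mm from the table's bounding box.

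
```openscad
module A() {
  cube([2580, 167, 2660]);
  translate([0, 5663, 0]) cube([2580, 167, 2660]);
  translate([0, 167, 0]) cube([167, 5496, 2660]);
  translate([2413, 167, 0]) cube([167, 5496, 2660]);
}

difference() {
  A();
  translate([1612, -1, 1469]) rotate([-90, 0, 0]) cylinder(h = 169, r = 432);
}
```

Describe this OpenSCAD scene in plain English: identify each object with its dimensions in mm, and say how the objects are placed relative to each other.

A is the wall frame of a small rectangular building: four walls, each 2660 mm tall and 167 mm thick, enclosing a footprint 2580 mm (x) by 5830 mm (y) outside-to-outside, with no floor or roof. The front and back walls (the −y and +y sides) span the full width; the two side walls fit between them.

The house frame has a circular hole of radius 432 mm through its front wall, centred at (x = 1612, z = 1469).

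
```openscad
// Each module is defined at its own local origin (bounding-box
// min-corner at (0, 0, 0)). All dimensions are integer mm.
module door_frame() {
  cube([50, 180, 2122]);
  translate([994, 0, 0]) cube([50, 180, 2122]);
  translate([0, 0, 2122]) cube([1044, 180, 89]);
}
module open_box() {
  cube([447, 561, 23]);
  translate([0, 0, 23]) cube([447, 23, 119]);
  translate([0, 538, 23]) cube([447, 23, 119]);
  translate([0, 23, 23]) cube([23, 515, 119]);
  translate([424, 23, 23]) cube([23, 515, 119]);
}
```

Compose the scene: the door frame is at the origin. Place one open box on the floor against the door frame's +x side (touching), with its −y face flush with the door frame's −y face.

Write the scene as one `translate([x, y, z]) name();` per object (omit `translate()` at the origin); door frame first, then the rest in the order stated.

door_frame();
translate([1044, 0, 0]) open_box();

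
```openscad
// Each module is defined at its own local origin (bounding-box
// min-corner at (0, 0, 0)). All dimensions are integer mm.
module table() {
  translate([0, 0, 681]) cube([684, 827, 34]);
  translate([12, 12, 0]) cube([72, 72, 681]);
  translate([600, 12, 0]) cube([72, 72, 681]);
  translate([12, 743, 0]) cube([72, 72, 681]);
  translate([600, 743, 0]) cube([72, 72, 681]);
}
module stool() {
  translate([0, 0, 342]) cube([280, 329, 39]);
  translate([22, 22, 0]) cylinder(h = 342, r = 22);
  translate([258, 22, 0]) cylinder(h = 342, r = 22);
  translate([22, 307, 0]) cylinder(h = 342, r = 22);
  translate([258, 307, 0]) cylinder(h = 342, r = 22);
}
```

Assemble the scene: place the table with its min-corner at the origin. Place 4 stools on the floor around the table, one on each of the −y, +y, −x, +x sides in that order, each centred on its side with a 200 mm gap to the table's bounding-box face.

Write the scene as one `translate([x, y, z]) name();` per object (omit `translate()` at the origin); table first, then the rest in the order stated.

table();
translate([202, -529, 0]) stool();
translate([202, 1027, 0]) stool();
translate([-480, 249, 0]) stool();
translate([884, 249, 0]) stool();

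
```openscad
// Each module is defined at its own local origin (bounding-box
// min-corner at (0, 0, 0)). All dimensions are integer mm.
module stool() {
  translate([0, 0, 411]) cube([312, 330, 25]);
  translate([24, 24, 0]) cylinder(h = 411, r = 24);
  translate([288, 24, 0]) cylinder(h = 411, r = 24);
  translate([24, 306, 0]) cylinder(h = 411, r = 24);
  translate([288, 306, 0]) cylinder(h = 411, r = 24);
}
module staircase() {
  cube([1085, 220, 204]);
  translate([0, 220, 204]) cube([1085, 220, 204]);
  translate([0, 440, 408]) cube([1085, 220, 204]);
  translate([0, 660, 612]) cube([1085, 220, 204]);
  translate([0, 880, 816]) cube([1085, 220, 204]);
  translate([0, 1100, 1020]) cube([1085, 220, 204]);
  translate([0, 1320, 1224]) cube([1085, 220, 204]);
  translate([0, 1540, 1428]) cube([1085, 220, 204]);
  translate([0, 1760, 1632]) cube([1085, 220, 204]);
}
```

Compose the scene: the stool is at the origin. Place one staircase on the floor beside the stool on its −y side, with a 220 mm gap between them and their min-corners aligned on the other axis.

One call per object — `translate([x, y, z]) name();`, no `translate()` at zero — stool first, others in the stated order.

stool();
translate([0, -2200, 0]) staircase();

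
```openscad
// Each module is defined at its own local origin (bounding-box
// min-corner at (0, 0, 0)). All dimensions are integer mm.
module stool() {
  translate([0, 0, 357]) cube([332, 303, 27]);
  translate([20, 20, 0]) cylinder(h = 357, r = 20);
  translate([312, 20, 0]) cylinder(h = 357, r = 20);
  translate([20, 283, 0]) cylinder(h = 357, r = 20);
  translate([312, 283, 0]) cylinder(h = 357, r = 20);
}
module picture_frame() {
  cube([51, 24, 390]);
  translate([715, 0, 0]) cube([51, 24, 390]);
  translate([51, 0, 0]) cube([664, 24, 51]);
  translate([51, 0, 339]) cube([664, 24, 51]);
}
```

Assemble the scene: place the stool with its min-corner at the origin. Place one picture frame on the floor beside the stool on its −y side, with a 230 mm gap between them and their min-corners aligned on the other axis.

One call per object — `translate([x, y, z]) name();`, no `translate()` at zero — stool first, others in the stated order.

stool();
translate([0, -254, 0]) picture_frame();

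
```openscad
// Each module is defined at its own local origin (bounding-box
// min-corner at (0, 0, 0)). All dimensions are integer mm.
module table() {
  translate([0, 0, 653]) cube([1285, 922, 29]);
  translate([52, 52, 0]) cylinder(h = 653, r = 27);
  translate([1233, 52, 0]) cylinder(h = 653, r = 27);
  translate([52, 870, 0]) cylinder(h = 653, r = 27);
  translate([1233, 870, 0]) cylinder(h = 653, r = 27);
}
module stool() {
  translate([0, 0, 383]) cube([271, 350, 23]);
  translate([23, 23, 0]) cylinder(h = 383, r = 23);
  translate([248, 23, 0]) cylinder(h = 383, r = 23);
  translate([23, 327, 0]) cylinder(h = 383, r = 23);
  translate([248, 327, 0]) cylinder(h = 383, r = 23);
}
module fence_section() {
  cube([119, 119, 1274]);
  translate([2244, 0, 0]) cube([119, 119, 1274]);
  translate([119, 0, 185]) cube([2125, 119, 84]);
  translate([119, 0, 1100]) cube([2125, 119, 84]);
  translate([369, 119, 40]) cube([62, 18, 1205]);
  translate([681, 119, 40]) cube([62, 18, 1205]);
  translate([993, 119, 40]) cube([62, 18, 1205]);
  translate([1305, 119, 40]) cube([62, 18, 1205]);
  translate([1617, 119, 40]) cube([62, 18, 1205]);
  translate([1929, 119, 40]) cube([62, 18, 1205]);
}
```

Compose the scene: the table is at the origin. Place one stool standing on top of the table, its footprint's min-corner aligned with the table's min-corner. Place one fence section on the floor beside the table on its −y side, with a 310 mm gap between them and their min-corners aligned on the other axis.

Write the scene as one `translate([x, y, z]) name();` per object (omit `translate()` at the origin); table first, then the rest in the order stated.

table();
translate([0, 0, 682]) stool();
translate([0, -447, 0]) fence_section();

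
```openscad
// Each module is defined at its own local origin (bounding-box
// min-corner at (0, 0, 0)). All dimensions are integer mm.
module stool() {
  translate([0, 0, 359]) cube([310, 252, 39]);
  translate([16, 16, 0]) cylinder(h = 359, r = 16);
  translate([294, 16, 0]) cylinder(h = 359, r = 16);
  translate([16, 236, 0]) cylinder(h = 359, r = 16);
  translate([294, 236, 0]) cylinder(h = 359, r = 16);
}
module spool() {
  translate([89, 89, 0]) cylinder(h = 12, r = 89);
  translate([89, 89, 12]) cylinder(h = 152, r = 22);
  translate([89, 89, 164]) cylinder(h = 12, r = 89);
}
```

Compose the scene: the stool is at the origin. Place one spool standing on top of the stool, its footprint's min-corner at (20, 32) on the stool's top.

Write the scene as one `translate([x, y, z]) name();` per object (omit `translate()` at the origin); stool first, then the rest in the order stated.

stool();
translate([20, 32, 398]) spool();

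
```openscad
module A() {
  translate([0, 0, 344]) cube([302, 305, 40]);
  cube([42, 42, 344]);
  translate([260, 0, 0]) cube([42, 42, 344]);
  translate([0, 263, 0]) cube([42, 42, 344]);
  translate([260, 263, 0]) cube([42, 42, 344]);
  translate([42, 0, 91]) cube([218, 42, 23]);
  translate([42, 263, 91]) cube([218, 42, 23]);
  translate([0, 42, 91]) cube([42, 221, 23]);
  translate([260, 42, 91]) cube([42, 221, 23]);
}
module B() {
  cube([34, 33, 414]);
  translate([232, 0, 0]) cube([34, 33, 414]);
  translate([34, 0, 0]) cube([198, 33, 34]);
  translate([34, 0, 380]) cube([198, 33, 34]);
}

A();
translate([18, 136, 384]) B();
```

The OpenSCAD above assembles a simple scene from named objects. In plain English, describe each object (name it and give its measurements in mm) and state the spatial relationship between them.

A is a four-legged stool. The seat is 302×305 mm, 40 mm thick, top at z = 384 mm. It stands on four square legs, each 42×42 mm in cross-section, from z = 0 to the seat underside, each flush with a corner of the seat. Four stretchers, 42 mm wide and 23 mm tall, connect adjacent legs with their undersides at z = 91 mm, each running between the inner faces of the legs it joins and aligned with the legs' outer faces on the other axis.

B is a rectangular picture frame lying in the x–z plane (depth along y). The opening is 198 mm wide (x) by 346 mm tall (z), surrounded by a border 34 mm wide on all four sides. The frame is 33 mm deep and is made of two full-height vertical stiles with two horizontal rails fitted between them.

The picture frame is on top of the stool, centred.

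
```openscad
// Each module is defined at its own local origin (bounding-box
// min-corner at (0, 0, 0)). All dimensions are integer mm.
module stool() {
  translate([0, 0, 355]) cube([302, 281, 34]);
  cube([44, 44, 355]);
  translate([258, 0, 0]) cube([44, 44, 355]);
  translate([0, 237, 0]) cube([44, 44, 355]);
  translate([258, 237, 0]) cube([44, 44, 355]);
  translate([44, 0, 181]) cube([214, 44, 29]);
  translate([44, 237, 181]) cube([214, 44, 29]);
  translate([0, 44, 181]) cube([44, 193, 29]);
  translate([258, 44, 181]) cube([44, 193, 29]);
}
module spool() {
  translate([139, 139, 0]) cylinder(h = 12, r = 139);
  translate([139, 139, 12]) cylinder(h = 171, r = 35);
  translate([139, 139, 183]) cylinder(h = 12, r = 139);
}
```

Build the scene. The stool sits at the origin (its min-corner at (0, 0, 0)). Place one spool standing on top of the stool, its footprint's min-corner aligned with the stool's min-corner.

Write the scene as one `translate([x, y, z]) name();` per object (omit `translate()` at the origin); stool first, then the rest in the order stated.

stool();
translate([0, 0, 389]) spool();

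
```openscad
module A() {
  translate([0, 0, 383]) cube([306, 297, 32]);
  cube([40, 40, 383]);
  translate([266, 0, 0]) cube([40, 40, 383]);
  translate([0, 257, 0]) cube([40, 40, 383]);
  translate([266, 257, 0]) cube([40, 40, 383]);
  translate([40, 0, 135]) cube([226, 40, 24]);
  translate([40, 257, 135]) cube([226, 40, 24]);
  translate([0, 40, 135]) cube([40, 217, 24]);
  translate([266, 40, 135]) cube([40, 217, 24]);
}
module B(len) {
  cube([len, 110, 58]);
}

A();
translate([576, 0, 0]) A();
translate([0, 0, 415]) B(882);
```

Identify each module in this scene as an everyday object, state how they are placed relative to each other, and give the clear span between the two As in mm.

Second stool starts at x = 576; first ends at x = 306; clear span = 576 − 306 = 270 mm.

A is a stool. B is a beam. A beam spans the tops of two stools. The clear span between the two stools is 270 mm.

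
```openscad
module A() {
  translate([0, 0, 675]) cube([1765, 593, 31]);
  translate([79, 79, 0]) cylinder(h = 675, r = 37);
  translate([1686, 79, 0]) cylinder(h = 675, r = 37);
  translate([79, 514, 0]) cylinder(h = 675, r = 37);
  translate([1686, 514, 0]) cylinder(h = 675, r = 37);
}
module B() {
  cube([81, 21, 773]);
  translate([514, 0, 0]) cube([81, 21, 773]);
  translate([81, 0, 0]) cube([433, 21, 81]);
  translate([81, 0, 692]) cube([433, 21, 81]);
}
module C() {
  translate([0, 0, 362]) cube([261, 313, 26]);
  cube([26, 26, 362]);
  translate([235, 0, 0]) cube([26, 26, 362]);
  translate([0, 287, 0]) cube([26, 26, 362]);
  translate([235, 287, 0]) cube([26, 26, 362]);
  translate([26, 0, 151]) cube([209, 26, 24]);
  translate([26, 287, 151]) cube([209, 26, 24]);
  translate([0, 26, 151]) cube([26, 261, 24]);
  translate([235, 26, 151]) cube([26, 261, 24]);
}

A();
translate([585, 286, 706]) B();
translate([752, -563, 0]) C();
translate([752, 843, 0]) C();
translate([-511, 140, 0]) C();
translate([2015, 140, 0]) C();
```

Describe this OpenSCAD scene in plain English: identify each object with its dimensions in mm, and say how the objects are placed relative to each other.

A is a table with a 1765×593 mm rectangular top, 31 mm thick, top surface at z = 706 mm, supported by four round legs of 74 mm diameter, each leg's bounding box inset 42 mm from the nearest pair of top edges, running from the floor.

B is a rectangular picture frame lying in the x–z plane (depth along y). The opening is 433 mm wide (x) by 611 mm tall (z), surrounded by a border 81 mm wide on all four sides. The frame is 21 mm deep and is made of two full-height vertical stiles with two horizontal rails fitted between them.

C is a simple wooden stool: a rectangular seat 261 mm (x) by 313 mm (y), 26 mm thick, top face at z = 388 mm, on four square legs, each 26×26 mm in cross-section. The legs rest on z = 0, each flush with a corner of the seat. Four stretchers, 26 mm wide and 24 mm tall, connect adjacent legs with their undersides at z = 151 mm, each running between the inner faces of the legs it joins and aligned with the legs' outer faces on the other axis.

The picture frame is on top of the table, centred. Four stools sit around the table at the −y, +y, −x, +x sides.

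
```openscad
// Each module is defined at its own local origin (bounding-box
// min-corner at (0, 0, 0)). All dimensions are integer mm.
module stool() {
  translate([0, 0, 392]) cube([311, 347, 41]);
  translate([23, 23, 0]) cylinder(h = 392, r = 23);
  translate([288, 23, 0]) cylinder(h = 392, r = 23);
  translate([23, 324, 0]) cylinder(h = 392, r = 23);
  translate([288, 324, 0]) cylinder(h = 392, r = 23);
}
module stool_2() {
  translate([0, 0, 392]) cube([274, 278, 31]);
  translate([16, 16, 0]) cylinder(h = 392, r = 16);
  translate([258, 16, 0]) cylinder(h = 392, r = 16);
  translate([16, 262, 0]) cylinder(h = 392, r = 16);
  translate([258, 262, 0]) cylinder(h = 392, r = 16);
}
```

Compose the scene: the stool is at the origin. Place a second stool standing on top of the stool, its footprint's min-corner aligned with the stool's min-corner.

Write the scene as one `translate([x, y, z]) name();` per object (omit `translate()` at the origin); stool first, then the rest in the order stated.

stool();
translate([0, 0, 433]) stool_2();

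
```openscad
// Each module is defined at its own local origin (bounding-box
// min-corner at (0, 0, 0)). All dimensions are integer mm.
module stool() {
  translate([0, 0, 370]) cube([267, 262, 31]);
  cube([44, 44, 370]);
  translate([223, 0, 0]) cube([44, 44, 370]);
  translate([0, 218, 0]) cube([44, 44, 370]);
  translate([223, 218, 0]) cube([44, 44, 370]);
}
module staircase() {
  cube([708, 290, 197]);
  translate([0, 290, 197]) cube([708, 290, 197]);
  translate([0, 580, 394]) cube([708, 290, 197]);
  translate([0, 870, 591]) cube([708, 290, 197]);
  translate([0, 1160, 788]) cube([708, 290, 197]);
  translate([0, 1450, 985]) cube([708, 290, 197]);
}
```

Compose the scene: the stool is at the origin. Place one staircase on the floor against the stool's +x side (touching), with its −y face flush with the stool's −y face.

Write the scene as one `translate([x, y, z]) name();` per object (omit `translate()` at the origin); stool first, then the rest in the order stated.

stool();
translate([267, 0, 0]) staircase();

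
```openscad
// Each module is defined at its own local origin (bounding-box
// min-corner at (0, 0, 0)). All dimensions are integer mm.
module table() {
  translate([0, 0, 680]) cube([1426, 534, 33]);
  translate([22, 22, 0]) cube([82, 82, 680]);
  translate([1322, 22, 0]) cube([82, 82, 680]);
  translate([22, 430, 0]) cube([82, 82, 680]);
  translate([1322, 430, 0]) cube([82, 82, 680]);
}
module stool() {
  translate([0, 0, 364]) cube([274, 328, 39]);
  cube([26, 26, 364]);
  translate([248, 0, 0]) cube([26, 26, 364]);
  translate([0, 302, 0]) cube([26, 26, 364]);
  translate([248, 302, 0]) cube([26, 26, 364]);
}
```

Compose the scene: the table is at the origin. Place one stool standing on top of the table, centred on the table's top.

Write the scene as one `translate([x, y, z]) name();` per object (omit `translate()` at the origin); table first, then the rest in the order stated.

table();
translate([576, 103, 713]) stool();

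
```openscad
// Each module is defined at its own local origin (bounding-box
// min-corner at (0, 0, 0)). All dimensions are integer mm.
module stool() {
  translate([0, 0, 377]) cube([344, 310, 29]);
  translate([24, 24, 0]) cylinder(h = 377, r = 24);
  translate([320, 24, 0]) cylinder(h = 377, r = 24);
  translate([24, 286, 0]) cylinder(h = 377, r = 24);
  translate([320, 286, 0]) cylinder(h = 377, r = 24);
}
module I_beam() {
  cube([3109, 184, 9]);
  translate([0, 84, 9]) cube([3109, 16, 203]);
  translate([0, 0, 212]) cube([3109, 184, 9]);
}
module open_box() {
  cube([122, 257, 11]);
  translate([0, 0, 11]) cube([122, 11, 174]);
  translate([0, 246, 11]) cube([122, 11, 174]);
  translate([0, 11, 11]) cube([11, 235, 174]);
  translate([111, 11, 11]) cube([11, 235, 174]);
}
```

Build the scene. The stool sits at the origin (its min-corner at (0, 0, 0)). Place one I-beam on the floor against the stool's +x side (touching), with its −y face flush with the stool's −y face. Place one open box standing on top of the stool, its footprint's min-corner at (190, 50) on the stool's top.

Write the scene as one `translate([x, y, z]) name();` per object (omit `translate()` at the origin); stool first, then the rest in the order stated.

stool();
translate([344, 0, 0]) I_beam();
translate([190, 50, 406]) open_box();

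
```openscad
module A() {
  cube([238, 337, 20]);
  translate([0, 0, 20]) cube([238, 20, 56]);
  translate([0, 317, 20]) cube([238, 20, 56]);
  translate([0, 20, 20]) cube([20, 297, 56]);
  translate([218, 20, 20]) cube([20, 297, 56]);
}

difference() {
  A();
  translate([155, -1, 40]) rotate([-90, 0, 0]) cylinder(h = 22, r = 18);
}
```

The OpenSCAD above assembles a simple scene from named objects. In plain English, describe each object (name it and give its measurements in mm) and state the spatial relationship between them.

A is an open storage box with external size 238×337×76 mm and wall thickness 20 mm (the base is also 20 mm thick). The base covers the whole footprint; the four walls stand on the base, with the y-facing walls full-width and the x-facing walls fitting between their inner faces.

The open box has a circular hole of radius 18 mm through its front wall, centred at (x = 155, z = 40).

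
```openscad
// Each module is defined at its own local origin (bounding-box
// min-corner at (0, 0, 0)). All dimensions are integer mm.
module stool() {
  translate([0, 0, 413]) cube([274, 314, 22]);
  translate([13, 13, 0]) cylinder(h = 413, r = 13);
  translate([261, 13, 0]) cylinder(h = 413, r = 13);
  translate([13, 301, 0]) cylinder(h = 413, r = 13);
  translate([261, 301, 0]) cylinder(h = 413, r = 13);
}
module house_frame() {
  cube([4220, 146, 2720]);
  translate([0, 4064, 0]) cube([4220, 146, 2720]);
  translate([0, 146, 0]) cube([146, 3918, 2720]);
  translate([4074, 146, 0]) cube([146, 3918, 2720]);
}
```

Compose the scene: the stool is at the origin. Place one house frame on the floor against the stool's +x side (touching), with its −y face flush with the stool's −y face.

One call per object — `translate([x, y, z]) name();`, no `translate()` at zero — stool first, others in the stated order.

stool();
translate([274, 0, 0]) house_frame();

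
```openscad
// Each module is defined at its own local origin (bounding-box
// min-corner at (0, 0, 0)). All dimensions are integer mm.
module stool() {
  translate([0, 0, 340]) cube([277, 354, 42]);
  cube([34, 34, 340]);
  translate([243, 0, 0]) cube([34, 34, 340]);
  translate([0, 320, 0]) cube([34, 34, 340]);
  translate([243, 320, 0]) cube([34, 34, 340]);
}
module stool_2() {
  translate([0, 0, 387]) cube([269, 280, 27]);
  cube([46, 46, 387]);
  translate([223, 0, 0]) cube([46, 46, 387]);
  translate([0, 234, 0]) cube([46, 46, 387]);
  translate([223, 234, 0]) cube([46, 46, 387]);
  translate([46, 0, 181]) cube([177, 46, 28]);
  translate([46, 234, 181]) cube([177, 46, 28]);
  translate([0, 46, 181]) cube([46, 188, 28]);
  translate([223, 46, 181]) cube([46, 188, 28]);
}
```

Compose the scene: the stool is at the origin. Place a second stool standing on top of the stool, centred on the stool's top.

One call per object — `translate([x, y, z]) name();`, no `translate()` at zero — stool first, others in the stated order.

stool();
translate([4, 37, 382]) stool_2();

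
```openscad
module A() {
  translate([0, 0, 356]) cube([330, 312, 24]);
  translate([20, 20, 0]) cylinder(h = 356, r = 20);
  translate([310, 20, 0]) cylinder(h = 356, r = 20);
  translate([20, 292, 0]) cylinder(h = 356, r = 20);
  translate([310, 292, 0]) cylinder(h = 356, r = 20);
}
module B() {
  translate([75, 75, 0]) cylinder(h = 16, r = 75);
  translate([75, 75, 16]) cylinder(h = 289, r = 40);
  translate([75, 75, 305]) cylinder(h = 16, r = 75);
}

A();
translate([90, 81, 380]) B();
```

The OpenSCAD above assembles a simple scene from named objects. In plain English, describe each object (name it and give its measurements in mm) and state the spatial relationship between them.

A is a simple wooden stool: a rectangular seat 330 mm (x) by 312 mm (y), 24 mm thick, top face at z = 380 mm, on four round legs, each 40 mm in diameter. The legs rest on z = 0, each leg's axis is inset half a diameter from the nearest pair of seat edges (so the leg's bounding box is flush with the corner).

B is a spool: two coaxial disc flanges of radius 75 mm and thickness 16 mm, joined by a core cylinder of radius 40 mm and height 289 mm. The lower flange rests on z = 0 and the three cylinders share a vertical axis.

The spool is on top of the stool, centred.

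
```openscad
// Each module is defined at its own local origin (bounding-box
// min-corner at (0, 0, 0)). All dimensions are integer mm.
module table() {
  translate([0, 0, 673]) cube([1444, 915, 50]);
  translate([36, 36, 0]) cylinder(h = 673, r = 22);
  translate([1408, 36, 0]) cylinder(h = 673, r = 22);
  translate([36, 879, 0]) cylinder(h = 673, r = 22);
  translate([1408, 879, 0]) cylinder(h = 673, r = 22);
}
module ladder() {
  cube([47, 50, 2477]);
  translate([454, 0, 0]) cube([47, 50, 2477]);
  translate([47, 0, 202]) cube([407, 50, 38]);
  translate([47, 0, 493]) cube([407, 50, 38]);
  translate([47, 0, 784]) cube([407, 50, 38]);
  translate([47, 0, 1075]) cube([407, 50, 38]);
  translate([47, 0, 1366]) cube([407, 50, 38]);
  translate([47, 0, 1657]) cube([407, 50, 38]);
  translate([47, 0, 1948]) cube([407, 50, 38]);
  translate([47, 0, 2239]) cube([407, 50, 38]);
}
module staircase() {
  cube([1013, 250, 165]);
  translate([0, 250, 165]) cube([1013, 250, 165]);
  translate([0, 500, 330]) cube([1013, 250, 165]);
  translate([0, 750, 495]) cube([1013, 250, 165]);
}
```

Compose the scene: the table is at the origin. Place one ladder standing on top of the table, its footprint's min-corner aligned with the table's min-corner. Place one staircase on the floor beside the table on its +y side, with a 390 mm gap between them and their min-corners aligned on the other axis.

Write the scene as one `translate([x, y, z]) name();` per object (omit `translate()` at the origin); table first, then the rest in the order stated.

table();
translate([0, 0, 723]) ladder();
translate([0, 1305, 0]) staircase();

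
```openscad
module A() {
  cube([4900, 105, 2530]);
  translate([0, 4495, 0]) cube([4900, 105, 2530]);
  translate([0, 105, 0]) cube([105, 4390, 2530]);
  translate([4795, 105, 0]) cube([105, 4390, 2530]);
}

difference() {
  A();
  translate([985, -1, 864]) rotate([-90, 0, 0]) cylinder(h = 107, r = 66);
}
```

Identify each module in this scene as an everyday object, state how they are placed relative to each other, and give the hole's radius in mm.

The subtracted cylinder has r = 66 mm.

A is a house frame. The house frame has a circular hole through its front wall. The hole's radius is 66 mm.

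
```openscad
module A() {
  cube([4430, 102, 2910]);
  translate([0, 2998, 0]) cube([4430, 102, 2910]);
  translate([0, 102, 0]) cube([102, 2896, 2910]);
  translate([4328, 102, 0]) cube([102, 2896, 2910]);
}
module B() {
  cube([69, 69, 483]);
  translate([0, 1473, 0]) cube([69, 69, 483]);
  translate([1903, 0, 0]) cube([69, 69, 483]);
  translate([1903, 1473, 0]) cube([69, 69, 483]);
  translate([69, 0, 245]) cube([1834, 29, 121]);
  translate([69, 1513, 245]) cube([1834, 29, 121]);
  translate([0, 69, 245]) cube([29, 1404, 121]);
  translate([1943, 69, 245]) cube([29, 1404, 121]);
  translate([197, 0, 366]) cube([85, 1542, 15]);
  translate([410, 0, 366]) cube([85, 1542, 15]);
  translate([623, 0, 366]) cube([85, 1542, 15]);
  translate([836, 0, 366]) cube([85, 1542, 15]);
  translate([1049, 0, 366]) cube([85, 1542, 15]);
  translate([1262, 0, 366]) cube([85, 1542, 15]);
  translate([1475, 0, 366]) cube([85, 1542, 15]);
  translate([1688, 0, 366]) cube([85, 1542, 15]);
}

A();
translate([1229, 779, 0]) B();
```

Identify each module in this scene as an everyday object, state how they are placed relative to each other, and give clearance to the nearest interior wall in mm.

A is a house frame. B is a bed frame. The bed frame sits inside the house frame, centred. The clearance to the nearest interior wall is 677 mm.

Clearances: x = 1127, y = 677; minimum 677 mm.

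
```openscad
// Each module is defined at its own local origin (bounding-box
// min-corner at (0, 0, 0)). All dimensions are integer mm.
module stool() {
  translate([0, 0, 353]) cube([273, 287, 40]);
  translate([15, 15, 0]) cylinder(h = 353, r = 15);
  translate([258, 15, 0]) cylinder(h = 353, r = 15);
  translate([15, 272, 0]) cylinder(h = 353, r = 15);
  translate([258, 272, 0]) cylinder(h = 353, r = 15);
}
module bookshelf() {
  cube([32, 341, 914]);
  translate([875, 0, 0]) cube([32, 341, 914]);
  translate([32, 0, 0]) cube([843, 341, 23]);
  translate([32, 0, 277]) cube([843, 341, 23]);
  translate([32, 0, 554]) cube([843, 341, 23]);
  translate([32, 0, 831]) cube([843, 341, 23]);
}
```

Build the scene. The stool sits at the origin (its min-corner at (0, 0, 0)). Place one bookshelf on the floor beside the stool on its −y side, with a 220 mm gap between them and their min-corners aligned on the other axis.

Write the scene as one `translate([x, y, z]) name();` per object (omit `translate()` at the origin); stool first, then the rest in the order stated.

stool();
translate([0, -561, 0]) bookshelf();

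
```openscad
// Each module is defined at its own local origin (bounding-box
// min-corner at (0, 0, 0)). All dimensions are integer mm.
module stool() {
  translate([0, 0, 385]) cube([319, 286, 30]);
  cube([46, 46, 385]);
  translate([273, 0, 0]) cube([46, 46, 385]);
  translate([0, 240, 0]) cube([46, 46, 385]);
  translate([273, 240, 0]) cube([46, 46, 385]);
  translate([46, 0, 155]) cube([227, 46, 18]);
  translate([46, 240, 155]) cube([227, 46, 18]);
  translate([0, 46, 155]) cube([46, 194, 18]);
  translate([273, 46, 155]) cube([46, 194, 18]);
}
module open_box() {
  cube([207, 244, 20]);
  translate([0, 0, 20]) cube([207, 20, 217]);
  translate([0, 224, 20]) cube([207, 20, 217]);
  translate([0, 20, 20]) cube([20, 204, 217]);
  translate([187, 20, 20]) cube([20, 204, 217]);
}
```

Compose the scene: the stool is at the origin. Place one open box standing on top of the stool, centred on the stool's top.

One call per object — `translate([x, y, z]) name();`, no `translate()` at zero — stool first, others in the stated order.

stool();
translate([56, 21, 415]) open_box();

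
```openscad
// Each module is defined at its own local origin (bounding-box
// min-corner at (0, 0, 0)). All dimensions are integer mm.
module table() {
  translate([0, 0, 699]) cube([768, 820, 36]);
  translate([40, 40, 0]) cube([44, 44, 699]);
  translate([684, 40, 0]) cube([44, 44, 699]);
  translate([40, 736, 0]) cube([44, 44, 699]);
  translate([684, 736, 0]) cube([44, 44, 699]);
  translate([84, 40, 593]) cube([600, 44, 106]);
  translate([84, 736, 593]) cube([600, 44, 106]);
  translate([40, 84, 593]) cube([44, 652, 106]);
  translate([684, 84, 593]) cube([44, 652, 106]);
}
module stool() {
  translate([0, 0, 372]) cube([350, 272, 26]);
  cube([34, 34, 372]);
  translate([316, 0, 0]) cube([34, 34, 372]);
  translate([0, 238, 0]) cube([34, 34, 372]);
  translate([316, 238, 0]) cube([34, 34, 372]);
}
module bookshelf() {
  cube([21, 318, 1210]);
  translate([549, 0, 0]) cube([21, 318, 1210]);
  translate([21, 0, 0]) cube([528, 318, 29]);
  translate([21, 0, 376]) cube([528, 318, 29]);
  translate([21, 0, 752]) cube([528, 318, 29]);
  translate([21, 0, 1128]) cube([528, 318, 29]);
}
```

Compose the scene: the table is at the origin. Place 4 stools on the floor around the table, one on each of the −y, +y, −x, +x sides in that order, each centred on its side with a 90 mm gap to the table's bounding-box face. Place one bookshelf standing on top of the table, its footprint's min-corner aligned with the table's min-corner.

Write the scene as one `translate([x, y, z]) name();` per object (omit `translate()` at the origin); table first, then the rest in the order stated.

table();
translate([209, -362, 0]) stool();
translate([209, 910, 0]) stool();
translate([-440, 274, 0]) stool();
translate([858, 274, 0]) stool();
translate([0, 0, 735]) bookshelf();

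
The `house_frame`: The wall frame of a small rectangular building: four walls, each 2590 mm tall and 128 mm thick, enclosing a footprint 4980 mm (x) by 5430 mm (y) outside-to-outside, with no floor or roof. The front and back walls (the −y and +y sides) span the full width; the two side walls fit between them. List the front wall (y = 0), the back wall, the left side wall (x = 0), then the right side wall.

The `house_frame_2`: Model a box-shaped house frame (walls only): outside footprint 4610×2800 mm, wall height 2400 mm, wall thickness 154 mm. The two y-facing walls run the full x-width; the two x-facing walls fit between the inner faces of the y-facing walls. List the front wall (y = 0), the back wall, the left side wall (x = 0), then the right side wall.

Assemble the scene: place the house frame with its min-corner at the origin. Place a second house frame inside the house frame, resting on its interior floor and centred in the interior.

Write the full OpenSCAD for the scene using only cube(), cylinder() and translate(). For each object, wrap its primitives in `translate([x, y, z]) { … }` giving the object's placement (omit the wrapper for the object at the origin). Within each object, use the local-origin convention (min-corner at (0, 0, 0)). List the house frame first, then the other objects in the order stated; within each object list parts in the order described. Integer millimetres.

cube([4980, 128, 2590]);
translate([0, 5302, 0]) cube([4980, 128, 2590]);
translate([0, 128, 0]) cube([128, 5174, 2590]);
translate([4852, 128, 0]) cube([128, 5174, 2590]);
translate([185, 1315, 0]) {
  cube([4610, 154, 2400]);
  translate([0, 2646, 0]) cube([4610, 154, 2400]);
  translate([0, 154, 0]) cube([154, 2492, 2400]);
  translate([4456, 154, 0]) cube([154, 2492, 2400]);
}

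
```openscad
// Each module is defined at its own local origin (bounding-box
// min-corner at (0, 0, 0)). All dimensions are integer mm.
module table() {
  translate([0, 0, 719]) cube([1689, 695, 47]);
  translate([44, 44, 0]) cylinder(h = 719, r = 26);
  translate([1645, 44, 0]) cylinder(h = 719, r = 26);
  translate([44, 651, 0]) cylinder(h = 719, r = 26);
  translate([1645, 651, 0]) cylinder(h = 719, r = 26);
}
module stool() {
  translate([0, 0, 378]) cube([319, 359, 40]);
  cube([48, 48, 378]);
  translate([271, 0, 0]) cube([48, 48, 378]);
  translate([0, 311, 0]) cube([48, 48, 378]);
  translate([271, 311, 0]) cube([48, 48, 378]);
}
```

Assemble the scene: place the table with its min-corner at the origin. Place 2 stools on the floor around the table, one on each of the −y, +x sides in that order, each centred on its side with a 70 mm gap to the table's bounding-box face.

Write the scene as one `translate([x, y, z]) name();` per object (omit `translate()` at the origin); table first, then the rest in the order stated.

table();
translate([685, -429, 0]) stool();
translate([1759, 168, 0]) stool();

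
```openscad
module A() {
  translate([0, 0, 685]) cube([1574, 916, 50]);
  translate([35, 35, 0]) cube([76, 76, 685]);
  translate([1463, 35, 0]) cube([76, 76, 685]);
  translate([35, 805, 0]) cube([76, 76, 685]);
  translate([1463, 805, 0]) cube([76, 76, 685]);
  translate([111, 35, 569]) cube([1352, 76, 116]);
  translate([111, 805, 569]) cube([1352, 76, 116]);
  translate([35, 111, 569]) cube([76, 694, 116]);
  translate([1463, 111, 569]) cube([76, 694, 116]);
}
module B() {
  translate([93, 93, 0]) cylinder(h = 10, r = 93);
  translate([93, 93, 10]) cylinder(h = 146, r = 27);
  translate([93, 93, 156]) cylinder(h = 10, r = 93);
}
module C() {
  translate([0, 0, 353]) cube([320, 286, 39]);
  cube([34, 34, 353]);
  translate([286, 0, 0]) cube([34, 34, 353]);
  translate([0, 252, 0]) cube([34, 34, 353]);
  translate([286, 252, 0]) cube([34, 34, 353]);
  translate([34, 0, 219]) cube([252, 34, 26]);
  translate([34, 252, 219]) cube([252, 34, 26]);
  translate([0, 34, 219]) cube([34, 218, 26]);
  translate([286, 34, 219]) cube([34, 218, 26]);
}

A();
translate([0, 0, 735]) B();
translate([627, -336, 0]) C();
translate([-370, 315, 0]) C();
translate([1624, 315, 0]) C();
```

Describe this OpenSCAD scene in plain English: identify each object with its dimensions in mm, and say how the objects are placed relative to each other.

A is a table with a 1574×916 mm rectangular top, 50 mm thick, top surface at z = 735 mm, supported by four 76×76 mm square legs, each inset 35 mm from the nearest pair of top edges, running from the floor. Four apron rails, 76 mm thick and 116 mm tall, run between adjacent legs with their top edges flush with the underside of the top and their outer faces flush with the legs' outer faces.

B is a spool: two coaxial disc flanges of radius 93 mm and thickness 10 mm, joined by a core cylinder of radius 27 mm and height 146 mm. The lower flange rests on z = 0 and the three cylinders share a vertical axis.

C is a four-legged stool. The seat is 320×286 mm, 39 mm thick, top at z = 392 mm. It stands on four square legs, each 34×34 mm in cross-section, from z = 0 to the seat underside, each flush with a corner of the seat. Four stretchers, 34 mm wide and 26 mm tall, connect adjacent legs with their undersides at z = 219 mm, each running between the inner faces of the legs it joins and aligned with the legs' outer faces on the other axis.

The spool is on top of the table. Three stools sit around the table at the −y, −x, +x sides.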